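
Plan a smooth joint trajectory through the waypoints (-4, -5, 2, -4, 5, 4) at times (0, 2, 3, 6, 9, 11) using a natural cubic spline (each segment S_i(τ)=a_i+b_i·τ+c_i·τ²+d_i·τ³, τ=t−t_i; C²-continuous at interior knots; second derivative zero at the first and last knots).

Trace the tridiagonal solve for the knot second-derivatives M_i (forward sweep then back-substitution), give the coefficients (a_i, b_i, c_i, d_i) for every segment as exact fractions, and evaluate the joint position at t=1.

  seg 0: a=-4 b=-11113/3118 c=0 d=4777/6236
  seg 1: a=-5 b=17549/3118 c=14331/3118 d=-5027/1559
  seg 2: a=2 b=16049/3118 c=-15831/3118 d=12604/14031
  seg 3: a=-4 b=-3313/3118 c=9377/3118 d=-7732/14031
  seg 4: a=5 b=6557/3118 c=-6087/3118 d=2029/6236
S(1) = -42393/6236

Δ: Δ0=-1/2, Δ1=7, Δ2=-2, Δ3=3, Δ4=-1/2
row 1: diag=6, rhs=45; c'=1/6, d'=15/2
row 2: denom=8−1·1/6=47/6; d'=(-54−1·15/2)/(47/6)=-369/47
row 3: denom=12−3·18/47=510/47; d'=(30−3·-369/47)/(510/47)=839/170
row 4: denom=10−3·47/170=1559/170; d'=(-21−3·839/170)/(1559/170)=-6087/1559
back: M4=-6087/1559
back: M3=839/170−47/170·-6087/1559=9377/1559
back: M2=-369/47−18/47·9377/1559=-15831/1559
back: M1=15/2−1/6·-15831/1559=14331/1559
M: M0=0, M1=14331/1559, M2=-15831/1559, M3=9377/1559, M4=-6087/1559, M5=0
seg 0: a=-4, c=M0/2=0, d=(M1−M0)/(6·2)=4777/6236, b=Δ0−h0·(2M0+M1)/6=-11113/3118
seg 1: a=-5, c=M1/2=14331/3118, d=(M2−M1)/(6·1)=-5027/1559, b=Δ1−h1·(2M1+M2)/6=17549/3118
seg 2: a=2, c=M2/2=-15831/3118, d=(M3−M2)/(6·3)=12604/14031, b=Δ2−h2·(2M2+M3)/6=16049/3118
seg 3: a=-4, c=M3/2=9377/3118, d=(M4−M3)/(6·3)=-7732/14031, b=Δ3−h3·(2M3+M4)/6=-3313/3118
seg 4: a=5, c=M4/2=-6087/3118, d=(M5−M4)/(6·2)=2029/6236, b=Δ4−h4·(2M4+M5)/6=6557/3118
t_q=1 → seg 0, τ=1; S=-4+-11113/3118·τ+0·τ²+4777/6236·τ³=-42393/6236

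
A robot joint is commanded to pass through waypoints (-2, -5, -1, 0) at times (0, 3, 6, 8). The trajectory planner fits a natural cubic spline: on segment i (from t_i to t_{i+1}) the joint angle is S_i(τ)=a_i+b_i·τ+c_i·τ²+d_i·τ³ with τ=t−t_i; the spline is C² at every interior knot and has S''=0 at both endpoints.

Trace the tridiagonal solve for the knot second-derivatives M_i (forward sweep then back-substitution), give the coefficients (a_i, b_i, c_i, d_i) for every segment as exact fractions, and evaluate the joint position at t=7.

  seg 0: a=-2 b=-377/222 c=0 d=155/1998
  seg 1: a=-5 b=44/111 c=155/222 d=-257/1998
  seg 2: a=-1 b=247/222 c=-17/37 d=17/222
S(7) = -10/37

Δ: Δ0=-1, Δ1=4/3, Δ2=1/2
row 1: diag=12, rhs=14; c'=1/4, d'=7/6
row 2: denom=10−3·1/4=37/4; d'=(-5−3·7/6)/(37/4)=-34/37
back: M2=-34/37
back: M1=7/6−1/4·-34/37=155/111
M: M0=0, M1=155/111, M2=-34/37, M3=0
seg 0: a=-2, c=M0/2=0, d=(M1−M0)/(6·3)=155/1998, b=Δ0−h0·(2M0+M1)/6=-377/222
seg 1: a=-5, c=M1/2=155/222, d=(M2−M1)/(6·3)=-257/1998, b=Δ1−h1·(2M1+M2)/6=44/111
seg 2: a=-1, c=M2/2=-17/37, d=(M3−M2)/(6·2)=17/222, b=Δ2−h2·(2M2+M3)/6=247/222
t_q=7 → seg 2, τ=1; S=-1+247/222·τ+-17/37·τ²+17/222·τ³=-10/37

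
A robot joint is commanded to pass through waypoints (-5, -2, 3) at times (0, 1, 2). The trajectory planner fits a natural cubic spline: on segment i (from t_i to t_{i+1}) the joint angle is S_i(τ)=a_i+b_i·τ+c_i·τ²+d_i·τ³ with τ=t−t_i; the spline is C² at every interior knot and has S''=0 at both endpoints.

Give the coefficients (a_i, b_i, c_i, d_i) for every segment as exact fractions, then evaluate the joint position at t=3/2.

Δ: Δ0=3, Δ1=5
row 1: diag=4, rhs=12; c'=1/4, d'=3
back: M1=3
M: M0=0, M1=3, M2=0
seg 0: a=-5, c=M0/2=0, d=(M1−M0)/(6·1)=1/2, b=Δ0−h0·(2M0+M1)/6=5/2
seg 1: a=-2, c=M1/2=3/2, d=(M2−M1)/(6·1)=-1/2, b=Δ1−h1·(2M1+M2)/6=4
t_q=3/2 → seg 1, τ=1/2; S=-2+4·τ+3/2·τ²+-1/2·τ³=5/16

  seg 0: a=-5 b=5/2 c=0 d=1/2
  seg 1: a=-2 b=4 c=3/2 d=-1/2
S(3/2) = 5/16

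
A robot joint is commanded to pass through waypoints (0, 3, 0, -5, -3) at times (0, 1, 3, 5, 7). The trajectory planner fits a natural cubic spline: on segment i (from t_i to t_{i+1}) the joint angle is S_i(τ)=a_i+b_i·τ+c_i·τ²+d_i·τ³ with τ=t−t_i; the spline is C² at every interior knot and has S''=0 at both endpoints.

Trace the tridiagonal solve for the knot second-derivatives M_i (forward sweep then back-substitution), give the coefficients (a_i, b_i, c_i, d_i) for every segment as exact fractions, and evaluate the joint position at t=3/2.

Δ: Δ0=3, Δ1=-3/2, Δ2=-5/2, Δ3=1
row 1: diag=6, rhs=-27; c'=1/3, d'=-9/2
row 2: denom=8−2·1/3=22/3; d'=(-6−2·-9/2)/(22/3)=9/22
row 3: denom=8−2·3/11=82/11; d'=(21−2·9/22)/(82/11)=111/41
back: M3=111/41
back: M2=9/22−3/11·111/41=-27/82
back: M1=-9/2−1/3·-27/82=-180/41
M: M0=0, M1=-180/41, M2=-27/82, M3=111/41, M4=0
seg 0: a=0, c=M0/2=0, d=(M1−M0)/(6·1)=-30/41, b=Δ0−h0·(2M0+M1)/6=153/41
seg 1: a=3, c=M1/2=-90/41, d=(M2−M1)/(6·2)=111/328, b=Δ1−h1·(2M1+M2)/6=63/41
seg 2: a=0, c=M2/2=-27/164, d=(M3−M2)/(6·2)=83/328, b=Δ2−h2·(2M2+M3)/6=-261/82
seg 3: a=-5, c=M3/2=111/82, d=(M4−M3)/(6·2)=-37/164, b=Δ3−h3·(2M3+M4)/6=-33/41
t_q=3/2 → seg 1, τ=1/2; S=3+63/41·τ+-90/41·τ²+111/328·τ³=8559/2624

  seg 0: a=0 b=153/41 c=0 d=-30/41
  seg 1: a=3 b=63/41 c=-90/41 d=111/328
  seg 2: a=0 b=-261/82 c=-27/164 d=83/328
  seg 3: a=-5 b=-33/41 c=111/82 d=-37/164
S(3/2) = 8559/2624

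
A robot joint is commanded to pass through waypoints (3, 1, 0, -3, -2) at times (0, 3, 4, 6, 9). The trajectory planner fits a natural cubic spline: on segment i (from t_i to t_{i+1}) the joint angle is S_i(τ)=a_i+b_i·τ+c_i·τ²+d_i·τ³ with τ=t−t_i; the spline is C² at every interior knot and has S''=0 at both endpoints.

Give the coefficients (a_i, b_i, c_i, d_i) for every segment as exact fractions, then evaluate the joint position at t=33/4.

  seg 0: a=3 b=-131/219 c=0 d=-5/657
  seg 1: a=1 b=-176/219 c=-5/73 d=-28/219
  seg 2: a=0 b=-290/219 c=-33/73 d=319/1752
  seg 3: a=-3 b=-415/438 c=187/292 d=-187/2628
S(33/4) = -50463/18688

Δ: Δ0=-2/3, Δ1=-1, Δ2=-3/2, Δ3=1/3
row 1: diag=8, rhs=-2; c'=1/8, d'=-1/4
row 2: denom=6−1·1/8=47/8; d'=(-3−1·-1/4)/(47/8)=-22/47
row 3: denom=10−2·16/47=438/47; d'=(11−2·-22/47)/(438/47)=187/146
back: M3=187/146
back: M2=-22/47−16/47·187/146=-66/73
back: M1=-1/4−1/8·-66/73=-10/73
M: M0=0, M1=-10/73, M2=-66/73, M3=187/146, M4=0
seg 0: a=3, c=M0/2=0, d=(M1−M0)/(6·3)=-5/657, b=Δ0−h0·(2M0+M1)/6=-131/219
seg 1: a=1, c=M1/2=-5/73, d=(M2−M1)/(6·1)=-28/219, b=Δ1−h1·(2M1+M2)/6=-176/219
seg 2: a=0, c=M2/2=-33/73, d=(M3−M2)/(6·2)=319/1752, b=Δ2−h2·(2M2+M3)/6=-290/219
seg 3: a=-3, c=M3/2=187/292, d=(M4−M3)/(6·3)=-187/2628, b=Δ3−h3·(2M3+M4)/6=-415/438
t_q=33/4 → seg 3, τ=9/4; S=-3+-415/438·τ+187/292·τ²+-187/2628·τ³=-50463/18688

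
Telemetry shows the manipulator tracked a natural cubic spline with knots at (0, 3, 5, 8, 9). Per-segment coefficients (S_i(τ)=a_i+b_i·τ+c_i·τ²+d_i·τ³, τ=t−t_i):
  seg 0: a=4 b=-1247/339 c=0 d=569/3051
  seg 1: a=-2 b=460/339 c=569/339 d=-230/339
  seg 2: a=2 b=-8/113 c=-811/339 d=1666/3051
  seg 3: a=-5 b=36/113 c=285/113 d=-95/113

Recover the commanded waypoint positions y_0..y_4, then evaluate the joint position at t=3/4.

y_0=4 y_1=-2 y_2=2 y_3=-5 y_4=-3
S(3/4) = 9545/7232

y_0 = S_0(0) = a_0 = 4
y_1 = S_1(0) = a_1 = -2
y_2 = S_2(0) = a_2 = 2
y_3 = S_3(0) = a_3 = -5
y_4 = S_3(1) = -3
t_q=3/4 is in segment 0 (τ=3/4); S_0(τ)=9545/7232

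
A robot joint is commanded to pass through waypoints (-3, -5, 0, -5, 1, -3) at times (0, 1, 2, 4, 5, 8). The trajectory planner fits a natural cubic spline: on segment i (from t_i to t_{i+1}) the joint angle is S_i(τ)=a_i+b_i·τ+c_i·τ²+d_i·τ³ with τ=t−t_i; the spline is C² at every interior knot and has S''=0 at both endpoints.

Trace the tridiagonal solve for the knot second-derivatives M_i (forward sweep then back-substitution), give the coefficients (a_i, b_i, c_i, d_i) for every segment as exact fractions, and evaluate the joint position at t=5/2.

Δ: Δ0=-2, Δ1=5, Δ2=-5/2, Δ3=6, Δ4=-4/3
row 1: diag=4, rhs=42; c'=1/4, d'=21/2
row 2: denom=6−1·1/4=23/4; d'=(-45−1·21/2)/(23/4)=-222/23
row 3: denom=6−2·8/23=122/23; d'=(51−2·-222/23)/(122/23)=1617/122
row 4: denom=8−1·23/122=953/122; d'=(-44−1·1617/122)/(953/122)=-6985/953
back: M4=-6985/953
back: M3=1617/122−23/122·-6985/953=13948/953
back: M2=-222/23−8/23·13948/953=-14050/953
back: M1=21/2−1/4·-14050/953=13519/953
M: M0=0, M1=13519/953, M2=-14050/953, M3=13948/953, M4=-6985/953, M5=0
seg 0: a=-3, c=M0/2=0, d=(M1−M0)/(6·1)=13519/5718, b=Δ0−h0·(2M0+M1)/6=-24955/5718
seg 1: a=-5, c=M1/2=13519/1906, d=(M2−M1)/(6·1)=-27569/5718, b=Δ1−h1·(2M1+M2)/6=7801/2859
seg 2: a=0, c=M2/2=-7025/953, d=(M3−M2)/(6·2)=13999/5718, b=Δ2−h2·(2M2+M3)/6=14009/5718
seg 3: a=-5, c=M3/2=6974/953, d=(M4−M3)/(6·1)=-20933/5718, b=Δ3−h3·(2M3+M4)/6=13397/5718
seg 4: a=1, c=M4/2=-6985/1906, d=(M5−M4)/(6·3)=6985/17154, b=Δ4−h4·(2M4+M5)/6=17143/2859
t_q=5/2 → seg 2, τ=1/2; S=0+14009/5718·τ+-7025/953·τ²+13999/5718·τ³=-4755/15248

  seg 0: a=-3 b=-24955/5718 c=0 d=13519/5718
  seg 1: a=-5 b=7801/2859 c=13519/1906 d=-27569/5718
  seg 2: a=0 b=14009/5718 c=-7025/953 d=13999/5718
  seg 3: a=-5 b=13397/5718 c=6974/953 d=-20933/5718
  seg 4: a=1 b=17143/2859 c=-6985/1906 d=6985/17154
S(5/2) = -4755/15248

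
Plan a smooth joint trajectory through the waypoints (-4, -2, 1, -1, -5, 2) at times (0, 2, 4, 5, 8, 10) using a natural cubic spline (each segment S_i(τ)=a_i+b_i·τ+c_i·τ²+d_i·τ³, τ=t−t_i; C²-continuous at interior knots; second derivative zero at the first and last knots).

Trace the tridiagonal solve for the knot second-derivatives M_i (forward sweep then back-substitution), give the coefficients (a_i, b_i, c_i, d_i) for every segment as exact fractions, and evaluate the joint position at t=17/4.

Δ: Δ0=1, Δ1=3/2, Δ2=-2, Δ3=-4/3, Δ4=7/2
row 1: diag=8, rhs=3; c'=1/4, d'=3/8
row 2: denom=6−2·1/4=11/2; d'=(-21−2·3/8)/(11/2)=-87/22
row 3: denom=8−1·2/11=86/11; d'=(4−1·-87/22)/(86/11)=175/172
row 4: denom=10−3·33/86=761/86; d'=(29−3·175/172)/(761/86)=4463/1522
back: M4=4463/1522
back: M3=175/172−33/86·4463/1522=-82/761
back: M2=-87/22−2/11·-82/761=-5989/1522
back: M1=3/8−1/4·-5989/1522=1034/761
M: M0=0, M1=1034/761, M2=-5989/1522, M3=-82/761, M4=4463/1522, M5=0
seg 0: a=-4, c=M0/2=0, d=(M1−M0)/(6·2)=517/4566, b=Δ0−h0·(2M0+M1)/6=1249/2283
seg 1: a=-2, c=M1/2=517/761, d=(M2−M1)/(6·2)=-8057/18264, b=Δ1−h1·(2M1+M2)/6=4351/2283
seg 2: a=1, c=M2/2=-5989/3044, d=(M3−M2)/(6·1)=5825/9132, b=Δ2−h2·(2M2+M3)/6=-3061/4566
seg 3: a=-1, c=M3/2=-41/761, d=(M4−M3)/(6·3)=4627/27396, b=Δ3−h3·(2M3+M4)/6=-24581/9132
seg 4: a=-5, c=M4/2=4463/3044, d=(M5−M4)/(6·2)=-4463/18264, b=Δ4−h4·(2M4+M5)/6=7055/4566
t_q=17/4 → seg 2, τ=1/4; S=1+-3061/4566·τ+-5989/3044·τ²+5825/9132·τ³=140151/194816

  seg 0: a=-4 b=1249/2283 c=0 d=517/4566
  seg 1: a=-2 b=4351/2283 c=517/761 d=-8057/18264
  seg 2: a=1 b=-3061/4566 c=-5989/3044 d=5825/9132
  seg 3: a=-1 b=-24581/9132 c=-41/761 d=4627/27396
  seg 4: a=-5 b=7055/4566 c=4463/3044 d=-4463/18264
S(17/4) = 140151/194816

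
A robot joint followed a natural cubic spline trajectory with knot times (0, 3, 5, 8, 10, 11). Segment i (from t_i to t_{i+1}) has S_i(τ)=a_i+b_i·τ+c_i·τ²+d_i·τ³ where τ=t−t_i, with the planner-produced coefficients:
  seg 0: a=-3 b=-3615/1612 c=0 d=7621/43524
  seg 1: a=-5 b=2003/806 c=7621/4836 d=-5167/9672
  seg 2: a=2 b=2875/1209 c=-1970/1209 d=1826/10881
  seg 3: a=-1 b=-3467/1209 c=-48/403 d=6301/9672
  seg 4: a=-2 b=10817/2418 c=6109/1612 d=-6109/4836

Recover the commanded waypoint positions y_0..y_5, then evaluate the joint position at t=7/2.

y_0=-3 y_1=-5 y_2=2 y_3=-1 y_4=-2 y_5=5
S(7/2) = -88473/25792

y_0 = S_0(0) = a_0 = -3
y_1 = S_1(0) = a_1 = -5
y_2 = S_2(0) = a_2 = 2
y_3 = S_3(0) = a_3 = -1
y_4 = S_4(0) = a_4 = -2
y_5 = S_4(1) = 5
t_q=7/2 is in segment 1 (τ=1/2); S_1(τ)=-88473/25792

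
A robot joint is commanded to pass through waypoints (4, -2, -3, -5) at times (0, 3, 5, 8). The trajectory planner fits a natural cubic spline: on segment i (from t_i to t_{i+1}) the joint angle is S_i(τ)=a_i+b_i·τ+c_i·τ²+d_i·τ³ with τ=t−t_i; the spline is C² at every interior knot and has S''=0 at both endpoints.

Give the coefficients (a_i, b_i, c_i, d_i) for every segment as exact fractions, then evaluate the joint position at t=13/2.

  seg 0: a=4 b=-119/48 c=0 d=23/432
  seg 1: a=-2 b=-25/24 c=23/48 d=-5/48
  seg 2: a=-3 b=-3/8 c=-7/48 d=7/432
S(13/2) = -491/128

Δ: Δ0=-2, Δ1=-1/2, Δ2=-2/3
row 1: diag=10, rhs=9; c'=1/5, d'=9/10
row 2: denom=10−2·1/5=48/5; d'=(-1−2·9/10)/(48/5)=-7/24
back: M2=-7/24
back: M1=9/10−1/5·-7/24=23/24
M: M0=0, M1=23/24, M2=-7/24, M3=0
seg 0: a=4, c=M0/2=0, d=(M1−M0)/(6·3)=23/432, b=Δ0−h0·(2M0+M1)/6=-119/48
seg 1: a=-2, c=M1/2=23/48, d=(M2−M1)/(6·2)=-5/48, b=Δ1−h1·(2M1+M2)/6=-25/24
seg 2: a=-3, c=M2/2=-7/48, d=(M3−M2)/(6·3)=7/432, b=Δ2−h2·(2M2+M3)/6=-3/8
t_q=13/2 → seg 2, τ=3/2; S=-3+-3/8·τ+-7/48·τ²+7/432·τ³=-491/128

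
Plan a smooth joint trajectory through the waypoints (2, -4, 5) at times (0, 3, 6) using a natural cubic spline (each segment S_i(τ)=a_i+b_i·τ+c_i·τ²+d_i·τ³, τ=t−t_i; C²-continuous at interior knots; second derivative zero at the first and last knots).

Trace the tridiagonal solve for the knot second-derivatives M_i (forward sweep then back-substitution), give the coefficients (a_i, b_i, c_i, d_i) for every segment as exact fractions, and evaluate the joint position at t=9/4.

Δ: Δ0=-2, Δ1=3
row 1: diag=12, rhs=30; c'=1/4, d'=5/2
back: M1=5/2
M: M0=0, M1=5/2, M2=0
seg 0: a=2, c=M0/2=0, d=(M1−M0)/(6·3)=5/36, b=Δ0−h0·(2M0+M1)/6=-13/4
seg 1: a=-4, c=M1/2=5/4, d=(M2−M1)/(6·3)=-5/36, b=Δ1−h1·(2M1+M2)/6=1/2
t_q=9/4 → seg 0, τ=9/4; S=2+-13/4·τ+0·τ²+5/36·τ³=-955/256

  seg 0: a=2 b=-13/4 c=0 d=5/36
  seg 1: a=-4 b=1/2 c=5/4 d=-5/36
S(9/4) = -955/256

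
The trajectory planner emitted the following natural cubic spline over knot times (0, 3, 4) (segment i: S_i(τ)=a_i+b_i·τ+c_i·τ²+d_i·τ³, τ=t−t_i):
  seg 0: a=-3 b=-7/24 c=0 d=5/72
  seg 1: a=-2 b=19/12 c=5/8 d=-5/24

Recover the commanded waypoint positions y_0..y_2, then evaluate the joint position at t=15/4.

y_0 = S_0(0) = a_0 = -3
y_1 = S_1(0) = a_1 = -2
y_2 = S_1(1) = 0
t_q=15/4 is in segment 1 (τ=3/4); S_1(τ)=-281/512

y_0=-3 y_1=-2 y_2=0
S(15/4) = -281/512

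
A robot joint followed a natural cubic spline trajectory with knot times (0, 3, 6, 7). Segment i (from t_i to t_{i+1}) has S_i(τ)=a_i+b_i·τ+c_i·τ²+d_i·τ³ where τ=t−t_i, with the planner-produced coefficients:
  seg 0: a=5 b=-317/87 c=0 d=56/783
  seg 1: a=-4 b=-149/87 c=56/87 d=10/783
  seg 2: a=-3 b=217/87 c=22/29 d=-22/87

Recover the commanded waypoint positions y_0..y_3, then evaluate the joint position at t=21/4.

y_0=5 y_1=-4 y_2=-3 y_3=0
S(21/4) = -4129/928

y_0 = S_0(0) = a_0 = 5
y_1 = S_1(0) = a_1 = -4
y_2 = S_2(0) = a_2 = -3
y_3 = S_2(1) = 0
t_q=21/4 is in segment 1 (τ=9/4); S_1(τ)=-4129/928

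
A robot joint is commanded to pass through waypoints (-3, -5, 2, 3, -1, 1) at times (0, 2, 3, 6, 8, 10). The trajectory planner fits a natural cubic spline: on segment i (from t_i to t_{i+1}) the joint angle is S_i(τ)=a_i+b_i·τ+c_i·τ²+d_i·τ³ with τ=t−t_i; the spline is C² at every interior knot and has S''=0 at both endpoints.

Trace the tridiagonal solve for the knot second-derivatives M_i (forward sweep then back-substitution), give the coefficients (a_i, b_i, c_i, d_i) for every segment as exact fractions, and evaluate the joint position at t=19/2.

Δ: Δ0=-1, Δ1=7, Δ2=1/3, Δ3=-2, Δ4=1
row 1: diag=6, rhs=48; c'=1/6, d'=8
row 2: denom=8−1·1/6=47/6; d'=(-40−1·8)/(47/6)=-288/47
row 3: denom=10−3·18/47=416/47; d'=(-14−3·-288/47)/(416/47)=103/208
row 4: denom=8−2·47/208=785/104; d'=(18−2·103/208)/(785/104)=1769/785
back: M4=1769/785
back: M3=103/208−47/208·1769/785=-11/785
back: M2=-288/47−18/47·-11/785=-4806/785
back: M1=8−1/6·-4806/785=7081/785
M: M0=0, M1=7081/785, M2=-4806/785, M3=-11/785, M4=1769/785, M5=0
seg 0: a=-3, c=M0/2=0, d=(M1−M0)/(6·2)=7081/9420, b=Δ0−h0·(2M0+M1)/6=-9436/2355
seg 1: a=-5, c=M1/2=7081/1570, d=(M2−M1)/(6·1)=-11887/4710, b=Δ1−h1·(2M1+M2)/6=11807/2355
seg 2: a=2, c=M2/2=-2403/785, d=(M3−M2)/(6·3)=959/2826, b=Δ2−h2·(2M2+M3)/6=30439/4710
seg 3: a=3, c=M3/2=-11/1570, d=(M4−M3)/(6·2)=89/471, b=Δ3−h3·(2M3+M4)/6=-6457/2355
seg 4: a=-1, c=M4/2=1769/1570, d=(M5−M4)/(6·2)=-1769/9420, b=Δ4−h4·(2M4+M5)/6=-1183/2355
t_q=19/2 → seg 4, τ=3/2; S=-1+-1183/2355·τ+1769/1570·τ²+-1769/9420·τ³=743/5024

  seg 0: a=-3 b=-9436/2355 c=0 d=7081/9420
  seg 1: a=-5 b=11807/2355 c=7081/1570 d=-11887/4710
  seg 2: a=2 b=30439/4710 c=-2403/785 d=959/2826
  seg 3: a=3 b=-6457/2355 c=-11/1570 d=89/471
  seg 4: a=-1 b=-1183/2355 c=1769/1570 d=-1769/9420
S(19/2) = 743/5024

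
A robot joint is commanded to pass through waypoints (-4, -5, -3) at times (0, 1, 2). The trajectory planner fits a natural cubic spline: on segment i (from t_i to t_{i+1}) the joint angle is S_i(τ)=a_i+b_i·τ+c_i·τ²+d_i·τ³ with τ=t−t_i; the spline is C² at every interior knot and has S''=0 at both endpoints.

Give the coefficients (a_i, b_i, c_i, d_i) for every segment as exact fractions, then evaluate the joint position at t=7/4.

  seg 0: a=-4 b=-7/4 c=0 d=3/4
  seg 1: a=-5 b=1/2 c=9/4 d=-3/4
S(7/4) = -941/256

Δ: Δ0=-1, Δ1=2
row 1: diag=4, rhs=18; c'=1/4, d'=9/2
back: M1=9/2
M: M0=0, M1=9/2, M2=0
seg 0: a=-4, c=M0/2=0, d=(M1−M0)/(6·1)=3/4, b=Δ0−h0·(2M0+M1)/6=-7/4
seg 1: a=-5, c=M1/2=9/4, d=(M2−M1)/(6·1)=-3/4, b=Δ1−h1·(2M1+M2)/6=1/2
t_q=7/4 → seg 1, τ=3/4; S=-5+1/2·τ+9/4·τ²+-3/4·τ³=-941/256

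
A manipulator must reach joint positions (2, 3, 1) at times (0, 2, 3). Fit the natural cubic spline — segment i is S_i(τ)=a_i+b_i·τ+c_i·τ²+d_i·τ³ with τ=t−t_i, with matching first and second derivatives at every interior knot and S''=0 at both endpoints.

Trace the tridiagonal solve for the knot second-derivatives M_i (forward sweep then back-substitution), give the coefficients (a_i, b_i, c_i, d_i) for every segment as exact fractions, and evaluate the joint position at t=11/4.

Δ: Δ0=1/2, Δ1=-2
row 1: diag=6, rhs=-15; c'=1/6, d'=-5/2
back: M1=-5/2
M: M0=0, M1=-5/2, M2=0
seg 0: a=2, c=M0/2=0, d=(M1−M0)/(6·2)=-5/24, b=Δ0−h0·(2M0+M1)/6=4/3
seg 1: a=3, c=M1/2=-5/4, d=(M2−M1)/(6·1)=5/12, b=Δ1−h1·(2M1+M2)/6=-7/6
t_q=11/4 → seg 1, τ=3/4; S=3+-7/6·τ+-5/4·τ²+5/12·τ³=409/256

  seg 0: a=2 b=4/3 c=0 d=-5/24
  seg 1: a=3 b=-7/6 c=-5/4 d=5/12
S(11/4) = 409/256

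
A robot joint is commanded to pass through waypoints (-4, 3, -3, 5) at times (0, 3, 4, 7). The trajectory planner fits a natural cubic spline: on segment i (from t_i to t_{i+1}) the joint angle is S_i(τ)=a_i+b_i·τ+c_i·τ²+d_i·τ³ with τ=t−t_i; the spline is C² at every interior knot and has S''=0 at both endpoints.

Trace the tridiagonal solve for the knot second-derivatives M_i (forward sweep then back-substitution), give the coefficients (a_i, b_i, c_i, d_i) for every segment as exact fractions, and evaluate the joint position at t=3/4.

Δ: Δ0=7/3, Δ1=-6, Δ2=8/3
row 1: diag=8, rhs=-50; c'=1/8, d'=-25/4
row 2: denom=8−1·1/8=63/8; d'=(52−1·-25/4)/(63/8)=466/63
back: M2=466/63
back: M1=-25/4−1/8·466/63=-452/63
M: M0=0, M1=-452/63, M2=466/63, M3=0
seg 0: a=-4, c=M0/2=0, d=(M1−M0)/(6·3)=-226/567, b=Δ0−h0·(2M0+M1)/6=373/63
seg 1: a=3, c=M1/2=-226/63, d=(M2−M1)/(6·1)=17/7, b=Δ1−h1·(2M1+M2)/6=-305/63
seg 2: a=-3, c=M2/2=233/63, d=(M3−M2)/(6·3)=-233/567, b=Δ2−h2·(2M2+M3)/6=-298/63
t_q=3/4 → seg 0, τ=3/4; S=-4+373/63·τ+0·τ²+-226/567·τ³=61/224

  seg 0: a=-4 b=373/63 c=0 d=-226/567
  seg 1: a=3 b=-305/63 c=-226/63 d=17/7
  seg 2: a=-3 b=-298/63 c=233/63 d=-233/567
S(3/4) = 61/224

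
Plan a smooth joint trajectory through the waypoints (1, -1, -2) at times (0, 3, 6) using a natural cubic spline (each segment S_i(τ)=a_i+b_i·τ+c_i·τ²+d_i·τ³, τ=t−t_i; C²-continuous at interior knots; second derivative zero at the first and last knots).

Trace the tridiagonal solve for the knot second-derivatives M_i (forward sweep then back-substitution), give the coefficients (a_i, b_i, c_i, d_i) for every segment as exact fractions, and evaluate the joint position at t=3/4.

  seg 0: a=1 b=-3/4 c=0 d=1/108
  seg 1: a=-1 b=-1/2 c=1/12 d=-1/108
S(3/4) = 113/256

Δ: Δ0=-2/3, Δ1=-1/3
row 1: diag=12, rhs=2; c'=1/4, d'=1/6
back: M1=1/6
M: M0=0, M1=1/6, M2=0
seg 0: a=1, c=M0/2=0, d=(M1−M0)/(6·3)=1/108, b=Δ0−h0·(2M0+M1)/6=-3/4
seg 1: a=-1, c=M1/2=1/12, d=(M2−M1)/(6·3)=-1/108, b=Δ1−h1·(2M1+M2)/6=-1/2
t_q=3/4 → seg 0, τ=3/4; S=1+-3/4·τ+0·τ²+1/108·τ³=113/256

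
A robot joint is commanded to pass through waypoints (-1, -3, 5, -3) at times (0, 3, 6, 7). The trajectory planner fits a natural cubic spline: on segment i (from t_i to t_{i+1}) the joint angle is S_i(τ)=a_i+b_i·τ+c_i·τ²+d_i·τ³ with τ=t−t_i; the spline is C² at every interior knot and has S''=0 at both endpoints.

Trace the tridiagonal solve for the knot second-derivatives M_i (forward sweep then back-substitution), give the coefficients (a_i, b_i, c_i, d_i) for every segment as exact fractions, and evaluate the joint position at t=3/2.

Δ: Δ0=-2/3, Δ1=8/3, Δ2=-8
row 1: diag=12, rhs=20; c'=1/4, d'=5/3
row 2: denom=8−3·1/4=29/4; d'=(-64−3·5/3)/(29/4)=-276/29
back: M2=-276/29
back: M1=5/3−1/4·-276/29=352/87
M: M0=0, M1=352/87, M2=-276/29, M3=0
seg 0: a=-1, c=M0/2=0, d=(M1−M0)/(6·3)=176/783, b=Δ0−h0·(2M0+M1)/6=-78/29
seg 1: a=-3, c=M1/2=176/87, d=(M2−M1)/(6·3)=-590/783, b=Δ1−h1·(2M1+M2)/6=98/29
seg 2: a=5, c=M2/2=-138/29, d=(M3−M2)/(6·1)=46/29, b=Δ2−h2·(2M2+M3)/6=-140/29
t_q=3/2 → seg 0, τ=3/2; S=-1+-78/29·τ+0·τ²+176/783·τ³=-124/29

  seg 0: a=-1 b=-78/29 c=0 d=176/783
  seg 1: a=-3 b=98/29 c=176/87 d=-590/783
  seg 2: a=5 b=-140/29 c=-138/29 d=46/29
S(3/2) = -124/29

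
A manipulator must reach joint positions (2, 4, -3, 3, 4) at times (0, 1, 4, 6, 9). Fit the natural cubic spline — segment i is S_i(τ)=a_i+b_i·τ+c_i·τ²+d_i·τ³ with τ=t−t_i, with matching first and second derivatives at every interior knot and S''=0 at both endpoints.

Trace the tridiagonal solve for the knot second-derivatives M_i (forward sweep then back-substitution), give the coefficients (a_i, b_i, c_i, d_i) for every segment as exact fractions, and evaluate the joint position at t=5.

  seg 0: a=2 b=974/339 c=0 d=-296/339
  seg 1: a=4 b=86/339 c=-296/113 d=1787/3051
  seg 2: a=-3 b=119/339 c=899/339 d=-75/113
  seg 3: a=3 b=1015/339 c=-451/339 d=451/3051
S(5) = -224/339

Δ: Δ0=2, Δ1=-7/3, Δ2=3, Δ3=1/3
row 1: diag=8, rhs=-26; c'=3/8, d'=-13/4
row 2: denom=10−3·3/8=71/8; d'=(32−3·-13/4)/(71/8)=334/71
row 3: denom=10−2·16/71=678/71; d'=(-16−2·334/71)/(678/71)=-902/339
back: M3=-902/339
back: M2=334/71−16/71·-902/339=1798/339
back: M1=-13/4−3/8·1798/339=-592/113
M: M0=0, M1=-592/113, M2=1798/339, M3=-902/339, M4=0
seg 0: a=2, c=M0/2=0, d=(M1−M0)/(6·1)=-296/339, b=Δ0−h0·(2M0+M1)/6=974/339
seg 1: a=4, c=M1/2=-296/113, d=(M2−M1)/(6·3)=1787/3051, b=Δ1−h1·(2M1+M2)/6=86/339
seg 2: a=-3, c=M2/2=899/339, d=(M3−M2)/(6·2)=-75/113, b=Δ2−h2·(2M2+M3)/6=119/339
seg 3: a=3, c=M3/2=-451/339, d=(M4−M3)/(6·3)=451/3051, b=Δ3−h3·(2M3+M4)/6=1015/339
t_q=5 → seg 2, τ=1; S=-3+119/339·τ+899/339·τ²+-75/113·τ³=-224/339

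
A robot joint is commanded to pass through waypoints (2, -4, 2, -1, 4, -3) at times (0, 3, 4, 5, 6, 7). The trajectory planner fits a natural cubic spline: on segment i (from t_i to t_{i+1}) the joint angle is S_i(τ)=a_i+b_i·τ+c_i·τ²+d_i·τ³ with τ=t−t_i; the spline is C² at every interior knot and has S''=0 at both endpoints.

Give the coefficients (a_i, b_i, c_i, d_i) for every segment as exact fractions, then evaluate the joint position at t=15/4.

Δ: Δ0=-2, Δ1=6, Δ2=-3, Δ3=5, Δ4=-7
row 1: diag=8, rhs=48; c'=1/8, d'=6
row 2: denom=4−1·1/8=31/8; d'=(-54−1·6)/(31/8)=-480/31
row 3: denom=4−1·8/31=116/31; d'=(48−1·-480/31)/(116/31)=492/29
row 4: denom=4−1·31/116=433/116; d'=(-72−1·492/29)/(433/116)=-10320/433
back: M4=-10320/433
back: M3=492/29−31/116·-10320/433=10104/433
back: M2=-480/31−8/31·10104/433=-9312/433
back: M1=6−1/8·-9312/433=3762/433
M: M0=0, M1=3762/433, M2=-9312/433, M3=10104/433, M4=-10320/433, M5=0
seg 0: a=2, c=M0/2=0, d=(M1−M0)/(6·3)=209/433, b=Δ0−h0·(2M0+M1)/6=-2747/433
seg 1: a=-4, c=M1/2=1881/433, d=(M2−M1)/(6·1)=-2179/433, b=Δ1−h1·(2M1+M2)/6=2896/433
seg 2: a=2, c=M2/2=-4656/433, d=(M3−M2)/(6·1)=3236/433, b=Δ2−h2·(2M2+M3)/6=121/433
seg 3: a=-1, c=M3/2=5052/433, d=(M4−M3)/(6·1)=-3404/433, b=Δ3−h3·(2M3+M4)/6=517/433
seg 4: a=4, c=M4/2=-5160/433, d=(M5−M4)/(6·1)=1720/433, b=Δ4−h4·(2M4+M5)/6=409/433
t_q=15/4 → seg 1, τ=3/4; S=-4+2896/433·τ+1881/433·τ²+-2179/433·τ³=37043/27712

  seg 0: a=2 b=-2747/433 c=0 d=209/433
  seg 1: a=-4 b=2896/433 c=1881/433 d=-2179/433
  seg 2: a=2 b=121/433 c=-4656/433 d=3236/433
  seg 3: a=-1 b=517/433 c=5052/433 d=-3404/433
  seg 4: a=4 b=409/433 c=-5160/433 d=1720/433
S(15/4) = 37043/27712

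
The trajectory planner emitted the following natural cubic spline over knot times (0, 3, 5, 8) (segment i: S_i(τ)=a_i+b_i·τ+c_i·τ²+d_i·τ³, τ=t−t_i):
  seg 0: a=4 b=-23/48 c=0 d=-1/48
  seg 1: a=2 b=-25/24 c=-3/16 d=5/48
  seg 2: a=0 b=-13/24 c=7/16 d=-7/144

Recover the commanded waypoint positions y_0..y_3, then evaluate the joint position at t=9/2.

y_0=4 y_1=2 y_2=0 y_3=1
S(9/2) = 47/128

y_0 = S_0(0) = a_0 = 4
y_1 = S_1(0) = a_1 = 2
y_2 = S_2(0) = a_2 = 0
y_3 = S_2(3) = 1
t_q=9/2 is in segment 1 (τ=3/2); S_1(τ)=47/128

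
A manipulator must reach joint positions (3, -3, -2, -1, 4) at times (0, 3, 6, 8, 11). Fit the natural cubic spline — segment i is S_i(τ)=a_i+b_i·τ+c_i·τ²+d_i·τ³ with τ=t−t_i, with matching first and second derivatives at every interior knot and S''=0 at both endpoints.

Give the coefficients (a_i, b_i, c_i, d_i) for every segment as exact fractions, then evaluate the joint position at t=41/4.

Δ: Δ0=-2, Δ1=1/3, Δ2=1/2, Δ3=5/3
row 1: diag=12, rhs=14; c'=1/4, d'=7/6
row 2: denom=10−3·1/4=37/4; d'=(1−3·7/6)/(37/4)=-10/37
row 3: denom=10−2·8/37=354/37; d'=(7−2·-10/37)/(354/37)=93/118
back: M3=93/118
back: M2=-10/37−8/37·93/118=-26/59
back: M1=7/6−1/4·-26/59=226/177
M: M0=0, M1=226/177, M2=-26/59, M3=93/118, M4=0
seg 0: a=3, c=M0/2=0, d=(M1−M0)/(6·3)=113/1593, b=Δ0−h0·(2M0+M1)/6=-467/177
seg 1: a=-3, c=M1/2=113/177, d=(M2−M1)/(6·3)=-152/1593, b=Δ1−h1·(2M1+M2)/6=-128/177
seg 2: a=-2, c=M2/2=-13/59, d=(M3−M2)/(6·2)=145/1416, b=Δ2−h2·(2M2+M3)/6=94/177
seg 3: a=-1, c=M3/2=93/236, d=(M4−M3)/(6·3)=-31/708, b=Δ3−h3·(2M3+M4)/6=311/354
t_q=41/4 → seg 3, τ=9/4; S=-1+311/354·τ+93/236·τ²+-31/708·τ³=37351/15104

  seg 0: a=3 b=-467/177 c=0 d=113/1593
  seg 1: a=-3 b=-128/177 c=113/177 d=-152/1593
  seg 2: a=-2 b=94/177 c=-13/59 d=145/1416
  seg 3: a=-1 b=311/354 c=93/236 d=-31/708
S(41/4) = 37351/15104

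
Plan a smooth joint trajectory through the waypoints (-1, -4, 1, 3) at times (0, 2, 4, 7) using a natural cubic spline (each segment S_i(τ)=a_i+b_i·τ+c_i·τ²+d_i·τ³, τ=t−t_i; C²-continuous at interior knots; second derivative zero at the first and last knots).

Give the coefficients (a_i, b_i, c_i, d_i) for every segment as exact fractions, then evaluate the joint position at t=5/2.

Δ: Δ0=-3/2, Δ1=5/2, Δ2=2/3
row 1: diag=8, rhs=24; c'=1/4, d'=3
row 2: denom=10−2·1/4=19/2; d'=(-11−2·3)/(19/2)=-34/19
back: M2=-34/19
back: M1=3−1/4·-34/19=131/38
M: M0=0, M1=131/38, M2=-34/19, M3=0
seg 0: a=-1, c=M0/2=0, d=(M1−M0)/(6·2)=131/456, b=Δ0−h0·(2M0+M1)/6=-151/57
seg 1: a=-4, c=M1/2=131/76, d=(M2−M1)/(6·2)=-199/456, b=Δ1−h1·(2M1+M2)/6=91/114
seg 2: a=1, c=M2/2=-17/19, d=(M3−M2)/(6·3)=17/171, b=Δ2−h2·(2M2+M3)/6=140/57
t_q=5/2 → seg 1, τ=1/2; S=-4+91/114·τ+131/76·τ²+-199/456·τ³=-3921/1216

  seg 0: a=-1 b=-151/57 c=0 d=131/456
  seg 1: a=-4 b=91/114 c=131/76 d=-199/456
  seg 2: a=1 b=140/57 c=-17/19 d=17/171
S(5/2) = -3921/1216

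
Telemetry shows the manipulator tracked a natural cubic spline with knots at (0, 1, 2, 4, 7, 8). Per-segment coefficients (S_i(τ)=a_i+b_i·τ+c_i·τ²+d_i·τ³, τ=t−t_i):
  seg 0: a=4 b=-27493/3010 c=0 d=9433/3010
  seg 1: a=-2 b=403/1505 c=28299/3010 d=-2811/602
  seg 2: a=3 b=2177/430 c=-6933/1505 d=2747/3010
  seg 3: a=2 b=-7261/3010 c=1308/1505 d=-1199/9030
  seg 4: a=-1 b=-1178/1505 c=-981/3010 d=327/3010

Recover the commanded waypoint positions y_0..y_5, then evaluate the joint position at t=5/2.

y_0 = S_0(0) = a_0 = 4
y_1 = S_1(0) = a_1 = -2
y_2 = S_2(0) = a_2 = 3
y_3 = S_3(0) = a_3 = 2
y_4 = S_4(0) = a_4 = -1
y_5 = S_4(1) = -2
t_q=5/2 is in segment 2 (τ=1/2); S_2(τ)=108211/24080

y_0=4 y_1=-2 y_2=3 y_3=2 y_4=-1 y_5=-2
S(5/2) = 108211/24080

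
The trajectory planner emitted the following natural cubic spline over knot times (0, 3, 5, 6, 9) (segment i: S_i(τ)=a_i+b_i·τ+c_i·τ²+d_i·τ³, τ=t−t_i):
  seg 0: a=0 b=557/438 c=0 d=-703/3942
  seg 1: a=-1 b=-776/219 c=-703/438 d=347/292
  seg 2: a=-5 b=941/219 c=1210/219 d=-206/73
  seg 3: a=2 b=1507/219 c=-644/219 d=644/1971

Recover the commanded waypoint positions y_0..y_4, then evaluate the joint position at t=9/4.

y_0=0 y_1=-1 y_2=-5 y_3=2 y_4=5
S(9/4) = 7755/9344

y_0 = S_0(0) = a_0 = 0
y_1 = S_1(0) = a_1 = -1
y_2 = S_2(0) = a_2 = -5
y_3 = S_3(0) = a_3 = 2
y_4 = S_3(3) = 5
t_q=9/4 is in segment 0 (τ=9/4); S_0(τ)=7755/9344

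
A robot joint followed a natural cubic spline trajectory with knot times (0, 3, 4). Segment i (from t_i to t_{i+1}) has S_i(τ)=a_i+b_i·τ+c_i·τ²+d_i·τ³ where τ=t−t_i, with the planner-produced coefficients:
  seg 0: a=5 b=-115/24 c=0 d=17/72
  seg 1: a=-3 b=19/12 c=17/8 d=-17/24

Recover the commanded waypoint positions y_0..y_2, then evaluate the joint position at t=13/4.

y_0 = S_0(0) = a_0 = 5
y_1 = S_1(0) = a_1 = -3
y_2 = S_1(1) = 0
t_q=13/4 is in segment 1 (τ=1/4); S_1(τ)=-1271/512

y_0=5 y_1=-3 y_2=0
S(13/4) = -1271/512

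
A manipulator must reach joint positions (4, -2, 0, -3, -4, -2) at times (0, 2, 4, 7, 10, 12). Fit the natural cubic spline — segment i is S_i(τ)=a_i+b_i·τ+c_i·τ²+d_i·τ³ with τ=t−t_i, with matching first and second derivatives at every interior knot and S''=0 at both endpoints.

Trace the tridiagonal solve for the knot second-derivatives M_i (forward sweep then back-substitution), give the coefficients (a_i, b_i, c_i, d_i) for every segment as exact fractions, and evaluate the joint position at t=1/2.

Δ: Δ0=-3, Δ1=1, Δ2=-1, Δ3=-1/3, Δ4=1
row 1: diag=8, rhs=24; c'=1/4, d'=3
row 2: denom=10−2·1/4=19/2; d'=(-12−2·3)/(19/2)=-36/19
row 3: denom=12−3·6/19=210/19; d'=(4−3·-36/19)/(210/19)=92/105
row 4: denom=10−3·19/70=643/70; d'=(8−3·92/105)/(643/70)=376/643
back: M4=376/643
back: M3=92/105−19/70·376/643=1384/1929
back: M2=-36/19−6/19·1384/1929=-1364/643
back: M1=3−1/4·-1364/643=2270/643
M: M0=0, M1=2270/643, M2=-1364/643, M3=1384/1929, M4=376/643, M5=0
seg 0: a=4, c=M0/2=0, d=(M1−M0)/(6·2)=1135/3858, b=Δ0−h0·(2M0+M1)/6=-8057/1929
seg 1: a=-2, c=M1/2=1135/643, d=(M2−M1)/(6·2)=-1817/3858, b=Δ1−h1·(2M1+M2)/6=-1247/1929
seg 2: a=0, c=M2/2=-682/643, d=(M3−M2)/(6·3)=2738/17361, b=Δ2−h2·(2M2+M3)/6=1471/1929
seg 3: a=-3, c=M3/2=692/1929, d=(M4−M3)/(6·3)=-128/17361, b=Δ3−h3·(2M3+M4)/6=-2591/1929
seg 4: a=-4, c=M4/2=188/643, d=(M5−M4)/(6·2)=-94/1929, b=Δ4−h4·(2M4+M5)/6=1177/1929
t_q=1/2 → seg 0, τ=1/2; S=4+-8057/1929·τ+0·τ²+1135/3858·τ³=20045/10288

  seg 0: a=4 b=-8057/1929 c=0 d=1135/3858
  seg 1: a=-2 b=-1247/1929 c=1135/643 d=-1817/3858
  seg 2: a=0 b=1471/1929 c=-682/643 d=2738/17361
  seg 3: a=-3 b=-2591/1929 c=692/1929 d=-128/17361
  seg 4: a=-4 b=1177/1929 c=188/643 d=-94/1929
S(1/2) = 20045/10288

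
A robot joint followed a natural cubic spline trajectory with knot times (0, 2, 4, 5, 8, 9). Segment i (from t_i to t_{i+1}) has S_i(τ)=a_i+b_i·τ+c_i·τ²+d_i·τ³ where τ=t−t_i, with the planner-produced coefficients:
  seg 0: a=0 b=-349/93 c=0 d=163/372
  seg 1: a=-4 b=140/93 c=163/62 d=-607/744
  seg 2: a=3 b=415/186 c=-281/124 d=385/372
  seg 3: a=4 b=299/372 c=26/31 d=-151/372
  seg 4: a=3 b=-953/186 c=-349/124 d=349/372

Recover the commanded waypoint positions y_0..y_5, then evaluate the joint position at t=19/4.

y_0 = S_0(0) = a_0 = 0
y_1 = S_1(0) = a_1 = -4
y_2 = S_2(0) = a_2 = 3
y_3 = S_3(0) = a_3 = 4
y_4 = S_4(0) = a_4 = 3
y_5 = S_4(1) = -4
t_q=19/4 is in segment 2 (τ=3/4); S_2(τ)=30437/7936

y_0=0 y_1=-4 y_2=3 y_3=4 y_4=3 y_5=-4
S(19/4) = 30437/7936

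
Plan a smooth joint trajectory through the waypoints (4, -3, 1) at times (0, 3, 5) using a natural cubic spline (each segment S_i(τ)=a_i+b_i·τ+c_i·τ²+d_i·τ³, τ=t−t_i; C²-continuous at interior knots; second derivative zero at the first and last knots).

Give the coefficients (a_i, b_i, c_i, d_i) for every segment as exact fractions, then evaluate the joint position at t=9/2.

Δ: Δ0=-7/3, Δ1=2
row 1: diag=10, rhs=26; c'=1/5, d'=13/5
back: M1=13/5
M: M0=0, M1=13/5, M2=0
seg 0: a=4, c=M0/2=0, d=(M1−M0)/(6·3)=13/90, b=Δ0−h0·(2M0+M1)/6=-109/30
seg 1: a=-3, c=M1/2=13/10, d=(M2−M1)/(6·2)=-13/60, b=Δ1−h1·(2M1+M2)/6=4/15
t_q=9/2 → seg 1, τ=3/2; S=-3+4/15·τ+13/10·τ²+-13/60·τ³=-13/32

  seg 0: a=4 b=-109/30 c=0 d=13/90
  seg 1: a=-3 b=4/15 c=13/10 d=-13/60
S(9/2) = -13/32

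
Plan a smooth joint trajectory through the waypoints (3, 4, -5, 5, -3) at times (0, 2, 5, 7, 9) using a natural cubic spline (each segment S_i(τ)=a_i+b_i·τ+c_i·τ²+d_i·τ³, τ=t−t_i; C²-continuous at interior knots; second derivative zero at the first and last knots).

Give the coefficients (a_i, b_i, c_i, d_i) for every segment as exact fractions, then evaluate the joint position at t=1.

Δ: Δ0=1/2, Δ1=-3, Δ2=5, Δ3=-4
row 1: diag=10, rhs=-21; c'=3/10, d'=-21/10
row 2: denom=10−3·3/10=91/10; d'=(48−3·-21/10)/(91/10)=543/91
row 3: denom=8−2·20/91=688/91; d'=(-54−2·543/91)/(688/91)=-375/43
back: M3=-375/43
back: M2=543/91−20/91·-375/43=339/43
back: M1=-21/10−3/10·339/43=-192/43
M: M0=0, M1=-192/43, M2=339/43, M3=-375/43, M4=0
seg 0: a=3, c=M0/2=0, d=(M1−M0)/(6·2)=-16/43, b=Δ0−h0·(2M0+M1)/6=171/86
seg 1: a=4, c=M1/2=-96/43, d=(M2−M1)/(6·3)=59/86, b=Δ1−h1·(2M1+M2)/6=-213/86
seg 2: a=-5, c=M2/2=339/86, d=(M3−M2)/(6·2)=-119/86, b=Δ2−h2·(2M2+M3)/6=114/43
seg 3: a=5, c=M3/2=-375/86, d=(M4−M3)/(6·2)=125/172, b=Δ3−h3·(2M3+M4)/6=78/43
t_q=1 → seg 0, τ=1; S=3+171/86·τ+0·τ²+-16/43·τ³=397/86

  seg 0: a=3 b=171/86 c=0 d=-16/43
  seg 1: a=4 b=-213/86 c=-96/43 d=59/86
  seg 2: a=-5 b=114/43 c=339/86 d=-119/86
  seg 3: a=5 b=78/43 c=-375/86 d=125/172
S(1) = 397/86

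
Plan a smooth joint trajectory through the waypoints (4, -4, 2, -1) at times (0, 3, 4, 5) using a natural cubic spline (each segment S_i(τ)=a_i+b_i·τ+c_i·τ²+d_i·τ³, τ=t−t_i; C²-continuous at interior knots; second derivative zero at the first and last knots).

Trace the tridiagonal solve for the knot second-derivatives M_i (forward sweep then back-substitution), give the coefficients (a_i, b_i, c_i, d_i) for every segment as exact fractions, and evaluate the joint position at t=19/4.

  seg 0: a=4 b=-641/93 c=0 d=131/279
  seg 1: a=-4 b=538/93 c=131/31 d=-373/93
  seg 2: a=2 b=205/93 c=-242/31 d=242/93
S(19/4) = 357/992

Δ: Δ0=-8/3, Δ1=6, Δ2=-3
row 1: diag=8, rhs=52; c'=1/8, d'=13/2
row 2: denom=4−1·1/8=31/8; d'=(-54−1·13/2)/(31/8)=-484/31
back: M2=-484/31
back: M1=13/2−1/8·-484/31=262/31
M: M0=0, M1=262/31, M2=-484/31, M3=0
seg 0: a=4, c=M0/2=0, d=(M1−M0)/(6·3)=131/279, b=Δ0−h0·(2M0+M1)/6=-641/93
seg 1: a=-4, c=M1/2=131/31, d=(M2−M1)/(6·1)=-373/93, b=Δ1−h1·(2M1+M2)/6=538/93
seg 2: a=2, c=M2/2=-242/31, d=(M3−M2)/(6·1)=242/93, b=Δ2−h2·(2M2+M3)/6=205/93
t_q=19/4 → seg 2, τ=3/4; S=2+205/93·τ+-242/31·τ²+242/93·τ³=357/992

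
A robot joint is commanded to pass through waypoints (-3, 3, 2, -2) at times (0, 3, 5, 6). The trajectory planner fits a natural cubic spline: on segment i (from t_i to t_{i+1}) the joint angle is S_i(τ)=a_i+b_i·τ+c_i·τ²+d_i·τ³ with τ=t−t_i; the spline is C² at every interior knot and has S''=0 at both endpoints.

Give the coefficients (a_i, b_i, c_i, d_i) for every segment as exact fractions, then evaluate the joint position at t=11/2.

  seg 0: a=-3 b=17/7 c=0 d=-1/21
  seg 1: a=3 b=8/7 c=-3/7 d=-11/56
  seg 2: a=2 b=-41/14 c=-45/28 d=15/28
S(11/2) = 45/224

Δ: Δ0=2, Δ1=-1/2, Δ2=-4
row 1: diag=10, rhs=-15; c'=1/5, d'=-3/2
row 2: denom=6−2·1/5=28/5; d'=(-21−2·-3/2)/(28/5)=-45/14
back: M2=-45/14
back: M1=-3/2−1/5·-45/14=-6/7
M: M0=0, M1=-6/7, M2=-45/14, M3=0
seg 0: a=-3, c=M0/2=0, d=(M1−M0)/(6·3)=-1/21, b=Δ0−h0·(2M0+M1)/6=17/7
seg 1: a=3, c=M1/2=-3/7, d=(M2−M1)/(6·2)=-11/56, b=Δ1−h1·(2M1+M2)/6=8/7
seg 2: a=2, c=M2/2=-45/28, d=(M3−M2)/(6·1)=15/28, b=Δ2−h2·(2M2+M3)/6=-41/14
t_q=11/2 → seg 2, τ=1/2; S=2+-41/14·τ+-45/28·τ²+15/28·τ³=45/224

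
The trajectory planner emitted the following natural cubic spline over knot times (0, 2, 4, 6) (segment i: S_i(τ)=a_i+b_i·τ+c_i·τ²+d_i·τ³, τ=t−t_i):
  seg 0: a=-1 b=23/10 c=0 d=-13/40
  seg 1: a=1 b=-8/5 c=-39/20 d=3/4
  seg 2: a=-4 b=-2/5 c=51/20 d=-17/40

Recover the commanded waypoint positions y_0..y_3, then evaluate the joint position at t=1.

y_0=-1 y_1=1 y_2=-4 y_3=2
S(1) = 39/40

y_0 = S_0(0) = a_0 = -1
y_1 = S_1(0) = a_1 = 1
y_2 = S_2(0) = a_2 = -4
y_3 = S_2(2) = 2
t_q=1 is in segment 0 (τ=1); S_0(τ)=39/40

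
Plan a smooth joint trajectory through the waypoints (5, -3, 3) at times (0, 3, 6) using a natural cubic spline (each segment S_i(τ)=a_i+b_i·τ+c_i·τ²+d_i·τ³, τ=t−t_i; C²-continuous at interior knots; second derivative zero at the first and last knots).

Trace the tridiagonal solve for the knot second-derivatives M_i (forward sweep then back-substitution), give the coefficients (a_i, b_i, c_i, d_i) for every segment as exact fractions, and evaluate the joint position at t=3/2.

Δ: Δ0=-8/3, Δ1=2
row 1: diag=12, rhs=28; c'=1/4, d'=7/3
back: M1=7/3
M: M0=0, M1=7/3, M2=0
seg 0: a=5, c=M0/2=0, d=(M1−M0)/(6·3)=7/54, b=Δ0−h0·(2M0+M1)/6=-23/6
seg 1: a=-3, c=M1/2=7/6, d=(M2−M1)/(6·3)=-7/54, b=Δ1−h1·(2M1+M2)/6=-1/3
t_q=3/2 → seg 0, τ=3/2; S=5+-23/6·τ+0·τ²+7/54·τ³=-5/16

  seg 0: a=5 b=-23/6 c=0 d=7/54
  seg 1: a=-3 b=-1/3 c=7/6 d=-7/54
S(3/2) = -5/16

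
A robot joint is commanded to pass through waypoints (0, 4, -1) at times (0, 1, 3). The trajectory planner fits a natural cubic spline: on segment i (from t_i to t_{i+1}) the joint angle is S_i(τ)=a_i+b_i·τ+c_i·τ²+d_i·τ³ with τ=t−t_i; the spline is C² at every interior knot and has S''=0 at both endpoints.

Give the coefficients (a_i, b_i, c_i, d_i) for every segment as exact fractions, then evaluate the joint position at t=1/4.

  seg 0: a=0 b=61/12 c=0 d=-13/12
  seg 1: a=4 b=11/6 c=-13/4 d=13/24
S(1/4) = 321/256

Δ: Δ0=4, Δ1=-5/2
row 1: diag=6, rhs=-39; c'=1/3, d'=-13/2
back: M1=-13/2
M: M0=0, M1=-13/2, M2=0
seg 0: a=0, c=M0/2=0, d=(M1−M0)/(6·1)=-13/12, b=Δ0−h0·(2M0+M1)/6=61/12
seg 1: a=4, c=M1/2=-13/4, d=(M2−M1)/(6·2)=13/24, b=Δ1−h1·(2M1+M2)/6=11/6
t_q=1/4 → seg 0, τ=1/4; S=0+61/12·τ+0·τ²+-13/12·τ³=321/256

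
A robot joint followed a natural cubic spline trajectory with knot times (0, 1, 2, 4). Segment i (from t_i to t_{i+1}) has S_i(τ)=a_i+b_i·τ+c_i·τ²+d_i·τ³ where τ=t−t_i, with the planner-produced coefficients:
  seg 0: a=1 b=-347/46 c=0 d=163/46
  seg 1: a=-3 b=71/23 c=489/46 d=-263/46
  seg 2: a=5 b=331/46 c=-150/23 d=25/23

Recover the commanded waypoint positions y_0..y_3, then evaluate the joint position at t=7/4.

y_0=1 y_1=-3 y_2=5 y_3=2
S(7/4) = 369/128

y_0 = S_0(0) = a_0 = 1
y_1 = S_1(0) = a_1 = -3
y_2 = S_2(0) = a_2 = 5
y_3 = S_2(2) = 2
t_q=7/4 is in segment 1 (τ=3/4); S_1(τ)=369/128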